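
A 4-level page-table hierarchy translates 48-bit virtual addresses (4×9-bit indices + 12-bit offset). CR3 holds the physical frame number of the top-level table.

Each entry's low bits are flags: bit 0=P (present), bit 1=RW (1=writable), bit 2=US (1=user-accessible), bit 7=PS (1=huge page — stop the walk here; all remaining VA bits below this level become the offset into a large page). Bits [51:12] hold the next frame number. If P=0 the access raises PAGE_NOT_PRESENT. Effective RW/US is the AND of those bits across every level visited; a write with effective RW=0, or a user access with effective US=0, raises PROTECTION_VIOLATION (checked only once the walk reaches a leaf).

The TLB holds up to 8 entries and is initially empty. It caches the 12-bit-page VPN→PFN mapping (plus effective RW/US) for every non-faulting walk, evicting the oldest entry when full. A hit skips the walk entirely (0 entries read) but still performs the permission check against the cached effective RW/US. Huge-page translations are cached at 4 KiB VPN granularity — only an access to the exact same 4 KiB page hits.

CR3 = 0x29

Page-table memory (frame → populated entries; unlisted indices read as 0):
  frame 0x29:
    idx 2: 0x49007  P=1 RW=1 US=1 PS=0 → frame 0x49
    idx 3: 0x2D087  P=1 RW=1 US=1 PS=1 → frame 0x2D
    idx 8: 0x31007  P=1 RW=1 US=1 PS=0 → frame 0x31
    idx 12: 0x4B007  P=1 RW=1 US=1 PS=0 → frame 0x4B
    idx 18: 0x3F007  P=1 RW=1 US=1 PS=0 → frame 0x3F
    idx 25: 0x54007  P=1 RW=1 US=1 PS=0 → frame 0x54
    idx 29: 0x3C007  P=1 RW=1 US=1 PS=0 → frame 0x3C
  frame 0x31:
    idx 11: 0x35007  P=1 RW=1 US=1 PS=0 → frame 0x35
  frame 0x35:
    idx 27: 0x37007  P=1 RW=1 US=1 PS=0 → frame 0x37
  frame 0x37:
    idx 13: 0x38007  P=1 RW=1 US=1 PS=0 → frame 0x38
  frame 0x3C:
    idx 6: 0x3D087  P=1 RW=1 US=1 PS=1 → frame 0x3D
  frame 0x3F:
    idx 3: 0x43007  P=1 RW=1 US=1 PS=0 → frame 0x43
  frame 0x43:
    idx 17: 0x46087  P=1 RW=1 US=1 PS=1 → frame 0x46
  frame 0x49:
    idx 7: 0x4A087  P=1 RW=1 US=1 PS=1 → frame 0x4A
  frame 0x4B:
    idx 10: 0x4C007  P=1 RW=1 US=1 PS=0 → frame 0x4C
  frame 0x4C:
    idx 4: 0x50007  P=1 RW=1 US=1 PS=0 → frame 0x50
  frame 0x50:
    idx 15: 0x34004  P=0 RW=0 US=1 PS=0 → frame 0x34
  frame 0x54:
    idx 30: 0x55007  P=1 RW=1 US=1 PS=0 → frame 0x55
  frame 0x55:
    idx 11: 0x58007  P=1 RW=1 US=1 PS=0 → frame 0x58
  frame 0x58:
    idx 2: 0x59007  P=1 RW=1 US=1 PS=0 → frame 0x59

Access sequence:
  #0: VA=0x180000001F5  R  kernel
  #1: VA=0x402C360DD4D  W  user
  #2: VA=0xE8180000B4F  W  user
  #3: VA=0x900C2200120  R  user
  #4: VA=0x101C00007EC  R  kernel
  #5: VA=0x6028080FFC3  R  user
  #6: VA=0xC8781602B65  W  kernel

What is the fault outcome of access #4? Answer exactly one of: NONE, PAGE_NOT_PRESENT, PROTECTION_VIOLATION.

Trace:
#0 VA=0x180000001F5 (r,kernel):
  L0: frame=0x29 idx=3 entry=0x2D087 [P=1 RW=1 US=1 PS=1]
  → PA=0x2D1F5 (huge @L0)  (1 entries read)
#1 VA=0x402C360DD4D (w,user):
  L0: frame=0x29 idx=8 entry=0x31007 [P=1 RW=1 US=1 PS=0]
  L1: frame=0x31 idx=11 entry=0x35007 [P=1 RW=1 US=1 PS=0]
  L2: frame=0x35 idx=27 entry=0x37007 [P=1 RW=1 US=1 PS=0]
  L3: frame=0x37 idx=13 entry=0x38007 [P=1 RW=1 US=1 PS=0]
  → PA=0x38D4D  (4 entries read)
#2 VA=0xE8180000B4F (w,user):
  L0: frame=0x29 idx=29 entry=0x3C007 [P=1 RW=1 US=1 PS=0]
  L1: frame=0x3C idx=6 entry=0x3D087 [P=1 RW=1 US=1 PS=1]
  → PA=0x3DB4F (huge @L1)  (2 entries read)
#3 VA=0x900C2200120 (r,user):
  L0: frame=0x29 idx=18 entry=0x3F007 [P=1 RW=1 US=1 PS=0]
  L1: frame=0x3F idx=3 entry=0x43007 [P=1 RW=1 US=1 PS=0]
  L2: frame=0x43 idx=17 entry=0x46087 [P=1 RW=1 US=1 PS=1]
  → PA=0x46120 (huge @L2)  (3 entries read)
#4 VA=0x101C00007EC (r,kernel):
  L0: frame=0x29 idx=2 entry=0x49007 [P=1 RW=1 US=1 PS=0]
  L1: frame=0x49 idx=7 entry=0x4A087 [P=1 RW=1 US=1 PS=1]
  → PA=0x4A7EC (huge @L1)  (2 entries read)
#5 VA=0x6028080FFC3 (r,user):
  L0: frame=0x29 idx=12 entry=0x4B007 [P=1 RW=1 US=1 PS=0]
  L1: frame=0x4B idx=10 entry=0x4C007 [P=1 RW=1 US=1 PS=0]
  L2: frame=0x4C idx=4 entry=0x50007 [P=1 RW=1 US=1 PS=0]
  L3: frame=0x50 idx=15 entry=0x34004 [P=0 RW=0 US=1 PS=0]
  ⇒ fault: PAGE_NOT_PRESENT  — 4 lookups
#6 VA=0xC8781602B65 (w,kernel):
  L0: frame=0x29 idx=25 entry=0x54007 [P=1 RW=1 US=1 PS=0]
  L1: frame=0x54 idx=30 entry=0x55007 [P=1 RW=1 US=1 PS=0]
  L2: frame=0x55 idx=11 entry=0x58007 [P=1 RW=1 US=1 PS=0]
  L3: frame=0x58 idx=2 entry=0x59007 [P=1 RW=1 US=1 PS=0]
  → PA=0x59B65  (4 entries read)

Access #4 fault: NONE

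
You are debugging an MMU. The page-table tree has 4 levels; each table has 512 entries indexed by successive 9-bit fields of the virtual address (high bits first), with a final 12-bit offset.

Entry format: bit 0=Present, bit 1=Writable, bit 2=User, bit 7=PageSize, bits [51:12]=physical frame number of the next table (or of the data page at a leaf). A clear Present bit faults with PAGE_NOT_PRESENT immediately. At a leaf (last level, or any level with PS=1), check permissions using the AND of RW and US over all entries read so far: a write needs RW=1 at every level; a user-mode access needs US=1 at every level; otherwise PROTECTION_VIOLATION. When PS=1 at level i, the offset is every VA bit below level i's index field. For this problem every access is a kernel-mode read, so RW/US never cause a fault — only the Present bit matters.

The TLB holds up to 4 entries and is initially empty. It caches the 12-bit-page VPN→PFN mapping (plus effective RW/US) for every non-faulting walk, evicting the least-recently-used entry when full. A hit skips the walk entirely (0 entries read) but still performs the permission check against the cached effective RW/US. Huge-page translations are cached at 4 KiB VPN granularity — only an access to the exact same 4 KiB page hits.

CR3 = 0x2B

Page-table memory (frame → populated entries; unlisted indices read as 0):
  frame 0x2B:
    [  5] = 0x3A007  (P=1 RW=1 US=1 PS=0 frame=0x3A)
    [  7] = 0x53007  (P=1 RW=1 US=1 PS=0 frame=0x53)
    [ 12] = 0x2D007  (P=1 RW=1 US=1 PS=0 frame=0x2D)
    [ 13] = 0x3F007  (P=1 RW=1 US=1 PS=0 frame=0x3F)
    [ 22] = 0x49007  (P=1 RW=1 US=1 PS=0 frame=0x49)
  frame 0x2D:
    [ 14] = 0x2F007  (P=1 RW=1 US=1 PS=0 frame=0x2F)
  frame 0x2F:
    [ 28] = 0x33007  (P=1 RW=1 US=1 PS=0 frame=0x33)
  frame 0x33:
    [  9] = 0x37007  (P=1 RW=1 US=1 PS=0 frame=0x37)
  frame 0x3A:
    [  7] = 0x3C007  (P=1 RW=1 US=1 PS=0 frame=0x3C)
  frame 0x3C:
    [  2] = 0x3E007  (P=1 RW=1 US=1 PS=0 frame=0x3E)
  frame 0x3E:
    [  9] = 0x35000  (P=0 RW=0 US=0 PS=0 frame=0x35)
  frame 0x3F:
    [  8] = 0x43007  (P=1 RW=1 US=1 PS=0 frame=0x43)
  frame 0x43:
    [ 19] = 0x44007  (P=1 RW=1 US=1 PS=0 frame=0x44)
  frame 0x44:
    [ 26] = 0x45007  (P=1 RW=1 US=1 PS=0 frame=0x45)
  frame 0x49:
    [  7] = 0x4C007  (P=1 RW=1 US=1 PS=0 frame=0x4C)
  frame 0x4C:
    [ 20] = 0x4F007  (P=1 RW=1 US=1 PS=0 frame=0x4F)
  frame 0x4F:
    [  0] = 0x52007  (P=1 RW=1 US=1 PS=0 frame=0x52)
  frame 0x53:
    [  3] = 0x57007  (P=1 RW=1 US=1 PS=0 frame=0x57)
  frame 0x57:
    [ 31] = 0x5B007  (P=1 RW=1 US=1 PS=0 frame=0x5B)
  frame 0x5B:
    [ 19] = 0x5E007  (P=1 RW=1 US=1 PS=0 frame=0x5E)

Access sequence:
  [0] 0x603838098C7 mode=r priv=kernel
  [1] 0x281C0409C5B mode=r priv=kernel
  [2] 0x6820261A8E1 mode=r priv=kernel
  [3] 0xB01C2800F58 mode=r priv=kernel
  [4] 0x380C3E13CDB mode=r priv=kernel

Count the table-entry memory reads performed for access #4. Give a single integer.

Walk each access:
#0 VA=0x603838098C7 (r,kernel):
  L0: frame=0x2B idx=12 entry=0x2D007 [P=1 RW=1 US=1 PS=0]
  L1: frame=0x2D idx=14 entry=0x2F007 [P=1 RW=1 US=1 PS=0]
  L2: frame=0x2F idx=28 entry=0x33007 [P=1 RW=1 US=1 PS=0]
  L3: frame=0x33 idx=9 entry=0x37007 [P=1 RW=1 US=1 PS=0]
  → PA=0x378C7  (4 entries read)
#1 VA=0x281C0409C5B (r,kernel):
  L0: frame=0x2B idx=5 entry=0x3A007 [P=1 RW=1 US=1 PS=0]
  L1: frame=0x3A idx=7 entry=0x3C007 [P=1 RW=1 US=1 PS=0]
  L2: frame=0x3C idx=2 entry=0x3E007 [P=1 RW=1 US=1 PS=0]
  L3: frame=0x3E idx=9 entry=0x35000 [P=0 RW=0 US=0 PS=0]
  ✗ PAGE_NOT_PRESENT  [4 reads]
#2 VA=0x6820261A8E1 (r,kernel):
  L0: frame=0x2B idx=13 entry=0x3F007 [P=1 RW=1 US=1 PS=0]
  L1: frame=0x3F idx=8 entry=0x43007 [P=1 RW=1 US=1 PS=0]
  L2: frame=0x43 idx=19 entry=0x44007 [P=1 RW=1 US=1 PS=0]
  L3: frame=0x44 idx=26 entry=0x45007 [P=1 RW=1 US=1 PS=0]
  → PA=0x458E1  (4 entries read)
#3 VA=0xB01C2800F58 (r,kernel):
  L0: frame=0x2B idx=22 entry=0x49007 [P=1 RW=1 US=1 PS=0]
  L1: frame=0x49 idx=7 entry=0x4C007 [P=1 RW=1 US=1 PS=0]
  L2: frame=0x4C idx=20 entry=0x4F007 [P=1 RW=1 US=1 PS=0]
  L3: frame=0x4F idx=0 entry=0x52007 [P=1 RW=1 US=1 PS=0]
  → PA=0x52F58  (4 entries read)
#4 VA=0x380C3E13CDB (r,kernel):
  L0: frame=0x2B idx=7 entry=0x53007 [P=1 RW=1 US=1 PS=0]
  L1: frame=0x53 idx=3 entry=0x57007 [P=1 RW=1 US=1 PS=0]
  L2: frame=0x57 idx=31 entry=0x5B007 [P=1 RW=1 US=1 PS=0]
  L3: frame=0x5B idx=19 entry=0x5E007 [P=1 RW=1 US=1 PS=0]
  → PA=0x5ECDB  (4 entries read)

Entries read for #4: 4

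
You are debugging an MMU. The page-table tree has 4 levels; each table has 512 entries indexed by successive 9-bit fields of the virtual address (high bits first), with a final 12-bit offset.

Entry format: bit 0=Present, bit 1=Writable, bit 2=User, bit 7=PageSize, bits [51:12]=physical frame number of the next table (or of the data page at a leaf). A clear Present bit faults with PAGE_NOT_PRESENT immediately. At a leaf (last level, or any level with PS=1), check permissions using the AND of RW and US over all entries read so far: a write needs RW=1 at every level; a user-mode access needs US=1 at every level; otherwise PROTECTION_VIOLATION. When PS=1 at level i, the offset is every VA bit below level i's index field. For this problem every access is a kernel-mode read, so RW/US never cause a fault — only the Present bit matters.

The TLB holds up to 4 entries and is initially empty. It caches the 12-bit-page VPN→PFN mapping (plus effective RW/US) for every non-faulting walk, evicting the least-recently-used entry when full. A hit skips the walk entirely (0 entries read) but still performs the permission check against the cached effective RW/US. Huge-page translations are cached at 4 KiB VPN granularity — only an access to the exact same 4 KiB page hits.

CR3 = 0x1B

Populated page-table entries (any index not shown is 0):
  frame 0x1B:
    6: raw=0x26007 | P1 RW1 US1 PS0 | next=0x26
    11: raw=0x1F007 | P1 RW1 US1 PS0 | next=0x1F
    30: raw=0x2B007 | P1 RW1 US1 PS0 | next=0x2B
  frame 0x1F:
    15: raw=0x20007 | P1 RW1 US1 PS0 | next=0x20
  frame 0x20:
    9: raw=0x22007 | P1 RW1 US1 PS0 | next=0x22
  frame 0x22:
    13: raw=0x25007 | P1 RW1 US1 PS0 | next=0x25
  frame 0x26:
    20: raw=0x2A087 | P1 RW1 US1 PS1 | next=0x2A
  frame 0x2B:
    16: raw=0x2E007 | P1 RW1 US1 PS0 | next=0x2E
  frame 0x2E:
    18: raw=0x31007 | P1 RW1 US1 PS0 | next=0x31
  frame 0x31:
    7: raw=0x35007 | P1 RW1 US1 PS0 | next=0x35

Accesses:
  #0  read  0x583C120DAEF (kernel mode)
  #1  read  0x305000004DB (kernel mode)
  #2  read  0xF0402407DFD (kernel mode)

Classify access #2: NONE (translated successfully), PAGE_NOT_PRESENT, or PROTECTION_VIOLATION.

Per-access translation:
#0 VA=0x583C120DAEF (r,kernel):
  L0 @0x1B[11] → 0x1F007  P=1,RW=1,US=1,PS=0
  L1 @0x1F[15] → 0x20007  P=1,RW=1,US=1,PS=0
  L2 @0x20[9] → 0x22007  P=1,RW=1,US=1,PS=0
  L3 @0x22[13] → 0x25007  P=1,RW=1,US=1,PS=0
  ⇒ phys 0x25AEF  [4 reads]
#1 VA=0x305000004DB (r,kernel):
  L0 @0x1B[6] → 0x26007  P=1,RW=1,US=1,PS=0
  L1 @0x26[20] → 0x2A087  P=1,RW=1,US=1,PS=1
  ⇒ phys 0x2A4DB (huge @L1)  [2 reads]
#2 VA=0xF0402407DFD (r,kernel):
  L0 @0x1B[30] → 0x2B007  P=1,RW=1,US=1,PS=0
  L1 @0x2B[16] → 0x2E007  P=1,RW=1,US=1,PS=0
  L2 @0x2E[18] → 0x31007  P=1,RW=1,US=1,PS=0
  L3 @0x31[7] → 0x35007  P=1,RW=1,US=1,PS=0
  ⇒ phys 0x35DFD  [4 reads]

Access #2 fault: NONE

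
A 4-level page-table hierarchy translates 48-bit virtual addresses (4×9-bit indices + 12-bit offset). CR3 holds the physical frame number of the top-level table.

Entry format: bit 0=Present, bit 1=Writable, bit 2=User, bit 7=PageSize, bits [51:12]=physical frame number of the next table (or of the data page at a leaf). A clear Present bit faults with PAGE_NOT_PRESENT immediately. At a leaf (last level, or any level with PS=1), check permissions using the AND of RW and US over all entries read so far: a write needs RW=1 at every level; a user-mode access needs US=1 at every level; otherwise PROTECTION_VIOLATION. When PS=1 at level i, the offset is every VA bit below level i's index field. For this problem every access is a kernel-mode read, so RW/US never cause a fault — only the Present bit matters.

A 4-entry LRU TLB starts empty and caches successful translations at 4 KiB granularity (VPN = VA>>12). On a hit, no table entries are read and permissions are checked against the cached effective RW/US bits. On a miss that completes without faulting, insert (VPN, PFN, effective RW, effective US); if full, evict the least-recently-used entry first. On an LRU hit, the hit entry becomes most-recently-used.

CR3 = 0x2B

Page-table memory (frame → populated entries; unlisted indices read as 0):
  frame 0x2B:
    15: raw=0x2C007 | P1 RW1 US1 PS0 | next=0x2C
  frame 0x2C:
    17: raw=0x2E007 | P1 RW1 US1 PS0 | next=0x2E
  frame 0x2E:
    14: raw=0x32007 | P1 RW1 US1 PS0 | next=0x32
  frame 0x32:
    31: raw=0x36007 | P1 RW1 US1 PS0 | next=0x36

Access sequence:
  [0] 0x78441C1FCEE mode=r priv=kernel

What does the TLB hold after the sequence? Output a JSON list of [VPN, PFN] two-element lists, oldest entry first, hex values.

Per-access translation:
#0 VA=0x78441C1FCEE (r,kernel):
  lvl0: tbl 0x2B, slot 15 ⇒ 0x2C007 (P1/RW1/US1/PS0)
  lvl1: tbl 0x2C, slot 17 ⇒ 0x2E007 (P1/RW1/US1/PS0)
  lvl2: tbl 0x2E, slot 14 ⇒ 0x32007 (P1/RW1/US1/PS0)
  lvl3: tbl 0x32, slot 31 ⇒ 0x36007 (P1/RW1/US1/PS0)
  → PA=0x36CEE  (4 entries read)

TLB: [["0x78441C1F", "0x36"]]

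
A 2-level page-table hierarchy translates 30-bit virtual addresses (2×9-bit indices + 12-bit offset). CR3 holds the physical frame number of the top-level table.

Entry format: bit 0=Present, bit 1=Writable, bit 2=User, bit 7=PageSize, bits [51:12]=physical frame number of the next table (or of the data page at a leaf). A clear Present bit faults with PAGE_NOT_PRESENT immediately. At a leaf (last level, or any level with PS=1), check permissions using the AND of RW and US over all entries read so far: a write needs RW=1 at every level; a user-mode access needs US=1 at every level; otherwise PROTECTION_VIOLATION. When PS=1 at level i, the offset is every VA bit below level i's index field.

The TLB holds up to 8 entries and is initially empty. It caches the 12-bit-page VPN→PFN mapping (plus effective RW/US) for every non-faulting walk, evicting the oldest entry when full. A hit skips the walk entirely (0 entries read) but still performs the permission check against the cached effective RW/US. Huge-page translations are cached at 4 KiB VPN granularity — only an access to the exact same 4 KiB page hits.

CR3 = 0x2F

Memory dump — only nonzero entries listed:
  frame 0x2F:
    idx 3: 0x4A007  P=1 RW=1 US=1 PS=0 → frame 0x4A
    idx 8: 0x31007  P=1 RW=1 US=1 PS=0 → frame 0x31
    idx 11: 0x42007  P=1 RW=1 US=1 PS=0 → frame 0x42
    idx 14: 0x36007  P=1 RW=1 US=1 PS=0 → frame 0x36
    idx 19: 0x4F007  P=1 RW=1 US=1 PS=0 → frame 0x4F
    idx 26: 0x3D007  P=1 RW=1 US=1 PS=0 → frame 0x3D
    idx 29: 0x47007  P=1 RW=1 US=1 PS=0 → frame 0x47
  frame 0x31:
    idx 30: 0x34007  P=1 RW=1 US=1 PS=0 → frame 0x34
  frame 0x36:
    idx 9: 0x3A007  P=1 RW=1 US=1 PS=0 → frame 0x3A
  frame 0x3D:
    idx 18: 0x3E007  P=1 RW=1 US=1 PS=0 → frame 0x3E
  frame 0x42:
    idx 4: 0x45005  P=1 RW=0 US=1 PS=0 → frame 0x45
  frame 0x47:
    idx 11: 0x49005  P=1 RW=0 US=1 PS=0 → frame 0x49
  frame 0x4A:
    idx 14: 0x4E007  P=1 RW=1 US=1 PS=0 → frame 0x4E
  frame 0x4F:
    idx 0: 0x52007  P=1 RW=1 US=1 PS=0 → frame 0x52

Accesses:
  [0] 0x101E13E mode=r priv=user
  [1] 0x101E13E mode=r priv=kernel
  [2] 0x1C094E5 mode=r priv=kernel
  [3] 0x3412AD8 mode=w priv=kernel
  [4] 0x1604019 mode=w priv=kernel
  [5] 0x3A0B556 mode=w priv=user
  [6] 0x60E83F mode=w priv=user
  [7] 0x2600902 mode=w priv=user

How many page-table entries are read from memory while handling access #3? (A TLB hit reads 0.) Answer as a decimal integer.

Per-access translation:
#0 VA=0x101E13E (r,user):
  L0 @0x2F[8] → 0x31007  P=1,RW=1,US=1,PS=0
  L1 @0x31[30] → 0x34007  P=1,RW=1,US=1,PS=0
  → PA=0x3413E  (2 entries read)
#1 VA=0x101E13E (r,kernel):
  TLB hit vpn=0x101E → PA=0x3413E
#2 VA=0x1C094E5 (r,kernel):
  L0 @0x2F[14] → 0x36007  P=1,RW=1,US=1,PS=0
  L1 @0x36[9] → 0x3A007  P=1,RW=1,US=1,PS=0
  → PA=0x3A4E5  (2 entries read)
#3 VA=0x3412AD8 (w,kernel):
  L0 @0x2F[26] → 0x3D007  P=1,RW=1,US=1,PS=0
  L1 @0x3D[18] → 0x3E007  P=1,RW=1,US=1,PS=0
  → PA=0x3EAD8  (2 entries read)
#4 VA=0x1604019 (w,kernel):
  L0 @0x2F[11] → 0x42007  P=1,RW=1,US=1,PS=0
  L1 @0x42[4] → 0x45005  P=1,RW=0,US=1,PS=0
  → PROTECTION_VIOLATION  (2 entries read)
#5 VA=0x3A0B556 (w,user):
  L0 @0x2F[29] → 0x47007  P=1,RW=1,US=1,PS=0
  L1 @0x47[11] → 0x49005  P=1,RW=0,US=1,PS=0
  → PROTECTION_VIOLATION  (2 entries read)
#6 VA=0x60E83F (w,user):
  L0 @0x2F[3] → 0x4A007  P=1,RW=1,US=1,PS=0
  L1 @0x4A[14] → 0x4E007  P=1,RW=1,US=1,PS=0
  → PA=0x4E83F  (2 entries read)
#7 VA=0x2600902 (w,user):
  L0 @0x2F[19] → 0x4F007  P=1,RW=1,US=1,PS=0
  L1 @0x4F[0] → 0x52007  P=1,RW=1,US=1,PS=0
  → PA=0x52902  (2 entries read)

Entries read for #3: 2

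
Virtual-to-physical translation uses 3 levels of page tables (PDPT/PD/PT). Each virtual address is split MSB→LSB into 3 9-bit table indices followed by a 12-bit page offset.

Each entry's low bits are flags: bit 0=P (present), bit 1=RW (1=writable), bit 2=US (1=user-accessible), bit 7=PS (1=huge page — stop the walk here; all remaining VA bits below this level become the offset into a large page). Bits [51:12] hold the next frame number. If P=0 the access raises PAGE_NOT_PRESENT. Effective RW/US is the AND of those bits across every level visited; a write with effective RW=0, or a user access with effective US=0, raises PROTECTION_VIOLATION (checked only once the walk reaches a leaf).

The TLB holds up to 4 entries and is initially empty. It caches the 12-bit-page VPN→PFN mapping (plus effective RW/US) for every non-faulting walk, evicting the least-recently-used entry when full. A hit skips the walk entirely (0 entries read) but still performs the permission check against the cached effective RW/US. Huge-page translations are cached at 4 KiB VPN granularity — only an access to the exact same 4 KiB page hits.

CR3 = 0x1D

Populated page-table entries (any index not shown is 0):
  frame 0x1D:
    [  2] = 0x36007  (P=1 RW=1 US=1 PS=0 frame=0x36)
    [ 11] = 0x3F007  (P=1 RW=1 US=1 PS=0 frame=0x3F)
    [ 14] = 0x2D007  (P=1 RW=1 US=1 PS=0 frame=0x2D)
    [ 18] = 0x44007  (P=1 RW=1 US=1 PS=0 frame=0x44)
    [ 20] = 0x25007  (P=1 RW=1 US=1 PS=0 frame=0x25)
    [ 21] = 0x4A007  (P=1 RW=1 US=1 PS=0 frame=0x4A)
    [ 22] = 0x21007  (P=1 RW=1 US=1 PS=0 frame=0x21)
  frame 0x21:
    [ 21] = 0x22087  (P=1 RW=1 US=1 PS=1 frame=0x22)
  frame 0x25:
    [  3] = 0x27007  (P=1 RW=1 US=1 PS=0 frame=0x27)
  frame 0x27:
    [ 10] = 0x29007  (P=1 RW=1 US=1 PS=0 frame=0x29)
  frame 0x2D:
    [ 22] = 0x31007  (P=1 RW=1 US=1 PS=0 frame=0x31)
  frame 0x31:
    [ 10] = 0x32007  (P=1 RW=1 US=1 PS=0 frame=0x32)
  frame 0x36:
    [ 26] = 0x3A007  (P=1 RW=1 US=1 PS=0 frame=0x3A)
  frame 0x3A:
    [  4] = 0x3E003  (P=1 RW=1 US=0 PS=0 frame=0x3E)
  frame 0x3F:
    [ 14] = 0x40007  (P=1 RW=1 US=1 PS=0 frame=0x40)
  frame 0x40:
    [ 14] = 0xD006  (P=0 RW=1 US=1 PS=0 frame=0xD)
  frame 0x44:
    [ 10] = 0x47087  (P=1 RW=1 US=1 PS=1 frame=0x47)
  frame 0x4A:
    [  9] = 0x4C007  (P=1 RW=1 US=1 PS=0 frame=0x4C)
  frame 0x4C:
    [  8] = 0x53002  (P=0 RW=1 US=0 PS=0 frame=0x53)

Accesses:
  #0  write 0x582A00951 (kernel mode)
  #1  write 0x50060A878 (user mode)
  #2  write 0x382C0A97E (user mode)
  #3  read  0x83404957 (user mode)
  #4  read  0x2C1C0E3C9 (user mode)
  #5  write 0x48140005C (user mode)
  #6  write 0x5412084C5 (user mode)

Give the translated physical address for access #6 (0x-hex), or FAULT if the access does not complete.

Per-access translation:
#0 VA=0x582A00951 (w,kernel):
  L0 @0x1D[22] → 0x21007  P=1,RW=1,US=1,PS=0
  L1 @0x21[21] → 0x22087  P=1,RW=1,US=1,PS=1
  ⇒ phys 0x22951 (huge @L1)  [2 reads]
#1 VA=0x50060A878 (w,user):
  L0 @0x1D[20] → 0x25007  P=1,RW=1,US=1,PS=0
  L1 @0x25[3] → 0x27007  P=1,RW=1,US=1,PS=0
  L2 @0x27[10] → 0x29007  P=1,RW=1,US=1,PS=0
  ⇒ phys 0x29878  [3 reads]
#2 VA=0x382C0A97E (w,user):
  L0 @0x1D[14] → 0x2D007  P=1,RW=1,US=1,PS=0
  L1 @0x2D[22] → 0x31007  P=1,RW=1,US=1,PS=0
  L2 @0x31[10] → 0x32007  P=1,RW=1,US=1,PS=0
  ⇒ phys 0x3297E  [3 reads]
#3 VA=0x83404957 (r,user):
  L0 @0x1D[2] → 0x36007  P=1,RW=1,US=1,PS=0
  L1 @0x36[26] → 0x3A007  P=1,RW=1,US=1,PS=0
  L2 @0x3A[4] → 0x3E003  P=1,RW=1,US=0,PS=0
  ✗ PROTECTION_VIOLATION  [3 reads]
#4 VA=0x2C1C0E3C9 (r,user):
  L0 @0x1D[11] → 0x3F007  P=1,RW=1,US=1,PS=0
  L1 @0x3F[14] → 0x40007  P=1,RW=1,US=1,PS=0
  L2 @0x40[14] → 0xD006  P=0,RW=1,US=1,PS=0
  ✗ PAGE_NOT_PRESENT  [3 reads]
#5 VA=0x48140005C (w,user):
  L0 @0x1D[18] → 0x44007  P=1,RW=1,US=1,PS=0
  L1 @0x44[10] → 0x47087  P=1,RW=1,US=1,PS=1
  ⇒ phys 0x4705C (huge @L1)  [2 reads]
#6 VA=0x5412084C5 (w,user):
  L0 @0x1D[21] → 0x4A007  P=1,RW=1,US=1,PS=0
  L1 @0x4A[9] → 0x4C007  P=1,RW=1,US=1,PS=0
  L2 @0x4C[8] → 0x53002  P=0,RW=1,US=0,PS=0
  ✗ PAGE_NOT_PRESENT  [3 reads]

Access #6 PA: FAULT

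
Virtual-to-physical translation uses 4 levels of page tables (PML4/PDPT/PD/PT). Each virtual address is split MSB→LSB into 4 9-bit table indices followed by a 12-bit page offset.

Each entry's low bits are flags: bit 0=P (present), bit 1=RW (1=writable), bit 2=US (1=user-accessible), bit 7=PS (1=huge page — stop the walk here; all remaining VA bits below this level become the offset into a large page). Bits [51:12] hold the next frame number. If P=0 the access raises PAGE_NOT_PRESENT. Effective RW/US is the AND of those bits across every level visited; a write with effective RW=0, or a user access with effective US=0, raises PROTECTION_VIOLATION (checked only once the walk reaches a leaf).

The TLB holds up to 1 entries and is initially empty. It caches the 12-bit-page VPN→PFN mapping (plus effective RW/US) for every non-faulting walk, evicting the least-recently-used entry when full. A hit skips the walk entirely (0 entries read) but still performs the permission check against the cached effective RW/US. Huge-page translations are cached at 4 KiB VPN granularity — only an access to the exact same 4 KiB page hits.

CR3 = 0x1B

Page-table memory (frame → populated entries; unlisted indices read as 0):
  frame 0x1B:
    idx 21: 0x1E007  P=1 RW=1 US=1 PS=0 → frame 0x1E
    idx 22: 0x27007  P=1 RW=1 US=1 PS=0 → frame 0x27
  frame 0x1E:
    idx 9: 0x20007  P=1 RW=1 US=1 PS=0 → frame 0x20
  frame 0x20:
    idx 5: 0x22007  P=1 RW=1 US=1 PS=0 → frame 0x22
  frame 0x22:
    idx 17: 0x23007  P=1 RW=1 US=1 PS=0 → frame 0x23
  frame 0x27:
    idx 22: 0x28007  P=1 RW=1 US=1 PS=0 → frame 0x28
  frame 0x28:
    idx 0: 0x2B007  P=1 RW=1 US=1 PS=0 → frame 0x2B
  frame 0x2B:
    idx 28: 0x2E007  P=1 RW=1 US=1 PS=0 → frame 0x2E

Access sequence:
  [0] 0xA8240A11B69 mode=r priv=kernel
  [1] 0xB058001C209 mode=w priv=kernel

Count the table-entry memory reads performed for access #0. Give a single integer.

Walk each access:
#0 VA=0xA8240A11B69 (r,kernel):
  [0] read 0x1B idx=21: raw=0x1E007 flags P=1 W=1 U=1 S=0
  [1] read 0x1E idx=9: raw=0x20007 flags P=1 W=1 U=1 S=0
  [2] read 0x20 idx=5: raw=0x22007 flags P=1 W=1 U=1 S=0
  [3] read 0x22 idx=17: raw=0x23007 flags P=1 W=1 U=1 S=0
  ✓ 0x23B69  — 4 lookups
#1 VA=0xB058001C209 (w,kernel):
  [0] read 0x1B idx=22: raw=0x27007 flags P=1 W=1 U=1 S=0
  [1] read 0x27 idx=22: raw=0x28007 flags P=1 W=1 U=1 S=0
  [2] read 0x28 idx=0: raw=0x2B007 flags P=1 W=1 U=1 S=0
  [3] read 0x2B idx=28: raw=0x2E007 flags P=1 W=1 U=1 S=0
  ✓ 0x2E209  — 4 lookups

Entries read for #0: 4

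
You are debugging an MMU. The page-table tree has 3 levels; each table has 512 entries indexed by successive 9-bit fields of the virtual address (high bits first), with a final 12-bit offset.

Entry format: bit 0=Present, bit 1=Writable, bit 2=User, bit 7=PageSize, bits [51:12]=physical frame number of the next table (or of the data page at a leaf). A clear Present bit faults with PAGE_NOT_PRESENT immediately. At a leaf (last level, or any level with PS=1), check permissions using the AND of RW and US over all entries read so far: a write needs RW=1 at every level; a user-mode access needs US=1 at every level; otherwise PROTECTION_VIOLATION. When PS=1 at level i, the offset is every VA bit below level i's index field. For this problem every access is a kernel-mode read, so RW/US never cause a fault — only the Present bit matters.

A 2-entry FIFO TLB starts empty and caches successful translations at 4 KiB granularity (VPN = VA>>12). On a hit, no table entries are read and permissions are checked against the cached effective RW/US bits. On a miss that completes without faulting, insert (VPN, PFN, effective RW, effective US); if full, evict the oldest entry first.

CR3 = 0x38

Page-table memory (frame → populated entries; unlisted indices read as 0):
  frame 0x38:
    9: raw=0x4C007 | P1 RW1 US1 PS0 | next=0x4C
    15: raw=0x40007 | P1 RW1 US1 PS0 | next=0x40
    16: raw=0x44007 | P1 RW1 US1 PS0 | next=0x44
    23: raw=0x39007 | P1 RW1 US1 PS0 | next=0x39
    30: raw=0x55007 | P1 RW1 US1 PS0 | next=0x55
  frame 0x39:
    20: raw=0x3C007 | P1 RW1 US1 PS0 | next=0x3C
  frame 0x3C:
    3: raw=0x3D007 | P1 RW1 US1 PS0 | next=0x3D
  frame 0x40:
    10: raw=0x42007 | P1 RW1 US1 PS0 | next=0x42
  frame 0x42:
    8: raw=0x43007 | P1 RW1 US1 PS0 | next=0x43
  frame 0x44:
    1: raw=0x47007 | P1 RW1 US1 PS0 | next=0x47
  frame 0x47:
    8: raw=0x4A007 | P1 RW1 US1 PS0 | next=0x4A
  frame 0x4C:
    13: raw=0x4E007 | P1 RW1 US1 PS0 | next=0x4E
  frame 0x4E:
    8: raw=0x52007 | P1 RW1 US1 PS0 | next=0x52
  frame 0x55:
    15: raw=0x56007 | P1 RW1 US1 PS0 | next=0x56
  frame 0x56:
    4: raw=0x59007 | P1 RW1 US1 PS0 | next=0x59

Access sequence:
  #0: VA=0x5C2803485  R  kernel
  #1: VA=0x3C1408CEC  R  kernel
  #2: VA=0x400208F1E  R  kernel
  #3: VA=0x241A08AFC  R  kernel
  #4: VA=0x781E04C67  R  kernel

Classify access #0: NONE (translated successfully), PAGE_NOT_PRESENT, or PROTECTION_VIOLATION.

Walk each access:
#0 VA=0x5C2803485 (r,kernel):
  lvl0: tbl 0x38, slot 23 ⇒ 0x39007 (P1/RW1/US1/PS0)
  lvl1: tbl 0x39, slot 20 ⇒ 0x3C007 (P1/RW1/US1/PS0)
  lvl2: tbl 0x3C, slot 3 ⇒ 0x3D007 (P1/RW1/US1/PS0)
  ✓ 0x3D485  — 3 lookups
#1 VA=0x3C1408CEC (r,kernel):
  lvl0: tbl 0x38, slot 15 ⇒ 0x40007 (P1/RW1/US1/PS0)
  lvl1: tbl 0x40, slot 10 ⇒ 0x42007 (P1/RW1/US1/PS0)
  lvl2: tbl 0x42, slot 8 ⇒ 0x43007 (P1/RW1/US1/PS0)
  ✓ 0x43CEC  — 3 lookups
#2 VA=0x400208F1E (r,kernel):
  lvl0: tbl 0x38, slot 16 ⇒ 0x44007 (P1/RW1/US1/PS0)
  lvl1: tbl 0x44, slot 1 ⇒ 0x47007 (P1/RW1/US1/PS0)
  lvl2: tbl 0x47, slot 8 ⇒ 0x4A007 (P1/RW1/US1/PS0)
  ✓ 0x4AF1E  — 3 lookups
#3 VA=0x241A08AFC (r,kernel):
  lvl0: tbl 0x38, slot 9 ⇒ 0x4C007 (P1/RW1/US1/PS0)
  lvl1: tbl 0x4C, slot 13 ⇒ 0x4E007 (P1/RW1/US1/PS0)
  lvl2: tbl 0x4E, slot 8 ⇒ 0x52007 (P1/RW1/US1/PS0)
  ✓ 0x52AFC  — 3 lookups
#4 VA=0x781E04C67 (r,kernel):
  lvl0: tbl 0x38, slot 30 ⇒ 0x55007 (P1/RW1/US1/PS0)
  lvl1: tbl 0x55, slot 15 ⇒ 0x56007 (P1/RW1/US1/PS0)
  lvl2: tbl 0x56, slot 4 ⇒ 0x59007 (P1/RW1/US1/PS0)
  ✓ 0x59C67  — 3 lookups

Access #0 fault: NONE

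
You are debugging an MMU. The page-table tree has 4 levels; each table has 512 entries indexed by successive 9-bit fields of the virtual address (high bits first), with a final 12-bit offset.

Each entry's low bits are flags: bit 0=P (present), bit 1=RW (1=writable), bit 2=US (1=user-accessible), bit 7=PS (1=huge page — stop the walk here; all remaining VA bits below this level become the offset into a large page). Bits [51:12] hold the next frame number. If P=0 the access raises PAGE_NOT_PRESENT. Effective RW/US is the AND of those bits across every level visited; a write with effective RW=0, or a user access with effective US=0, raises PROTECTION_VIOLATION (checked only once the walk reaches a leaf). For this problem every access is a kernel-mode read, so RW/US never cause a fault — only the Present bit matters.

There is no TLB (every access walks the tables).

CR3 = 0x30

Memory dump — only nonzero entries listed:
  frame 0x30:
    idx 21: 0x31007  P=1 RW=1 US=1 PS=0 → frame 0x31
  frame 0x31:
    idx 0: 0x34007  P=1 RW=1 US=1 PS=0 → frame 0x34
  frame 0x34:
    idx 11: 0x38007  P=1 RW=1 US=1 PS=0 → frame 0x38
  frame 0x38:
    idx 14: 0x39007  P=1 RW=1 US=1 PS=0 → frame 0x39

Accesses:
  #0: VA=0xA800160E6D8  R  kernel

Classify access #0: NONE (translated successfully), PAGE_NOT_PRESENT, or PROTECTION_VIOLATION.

Walk each access:
#0 VA=0xA800160E6D8 (r,kernel):
  L0 @0x30[21] → 0x31007  P=1,RW=1,US=1,PS=0
  L1 @0x31[0] → 0x34007  P=1,RW=1,US=1,PS=0
  L2 @0x34[11] → 0x38007  P=1,RW=1,US=1,PS=0
  L3 @0x38[14] → 0x39007  P=1,RW=1,US=1,PS=0
  ⇒ phys 0x396D8  [4 reads]

Access #0 fault: NONE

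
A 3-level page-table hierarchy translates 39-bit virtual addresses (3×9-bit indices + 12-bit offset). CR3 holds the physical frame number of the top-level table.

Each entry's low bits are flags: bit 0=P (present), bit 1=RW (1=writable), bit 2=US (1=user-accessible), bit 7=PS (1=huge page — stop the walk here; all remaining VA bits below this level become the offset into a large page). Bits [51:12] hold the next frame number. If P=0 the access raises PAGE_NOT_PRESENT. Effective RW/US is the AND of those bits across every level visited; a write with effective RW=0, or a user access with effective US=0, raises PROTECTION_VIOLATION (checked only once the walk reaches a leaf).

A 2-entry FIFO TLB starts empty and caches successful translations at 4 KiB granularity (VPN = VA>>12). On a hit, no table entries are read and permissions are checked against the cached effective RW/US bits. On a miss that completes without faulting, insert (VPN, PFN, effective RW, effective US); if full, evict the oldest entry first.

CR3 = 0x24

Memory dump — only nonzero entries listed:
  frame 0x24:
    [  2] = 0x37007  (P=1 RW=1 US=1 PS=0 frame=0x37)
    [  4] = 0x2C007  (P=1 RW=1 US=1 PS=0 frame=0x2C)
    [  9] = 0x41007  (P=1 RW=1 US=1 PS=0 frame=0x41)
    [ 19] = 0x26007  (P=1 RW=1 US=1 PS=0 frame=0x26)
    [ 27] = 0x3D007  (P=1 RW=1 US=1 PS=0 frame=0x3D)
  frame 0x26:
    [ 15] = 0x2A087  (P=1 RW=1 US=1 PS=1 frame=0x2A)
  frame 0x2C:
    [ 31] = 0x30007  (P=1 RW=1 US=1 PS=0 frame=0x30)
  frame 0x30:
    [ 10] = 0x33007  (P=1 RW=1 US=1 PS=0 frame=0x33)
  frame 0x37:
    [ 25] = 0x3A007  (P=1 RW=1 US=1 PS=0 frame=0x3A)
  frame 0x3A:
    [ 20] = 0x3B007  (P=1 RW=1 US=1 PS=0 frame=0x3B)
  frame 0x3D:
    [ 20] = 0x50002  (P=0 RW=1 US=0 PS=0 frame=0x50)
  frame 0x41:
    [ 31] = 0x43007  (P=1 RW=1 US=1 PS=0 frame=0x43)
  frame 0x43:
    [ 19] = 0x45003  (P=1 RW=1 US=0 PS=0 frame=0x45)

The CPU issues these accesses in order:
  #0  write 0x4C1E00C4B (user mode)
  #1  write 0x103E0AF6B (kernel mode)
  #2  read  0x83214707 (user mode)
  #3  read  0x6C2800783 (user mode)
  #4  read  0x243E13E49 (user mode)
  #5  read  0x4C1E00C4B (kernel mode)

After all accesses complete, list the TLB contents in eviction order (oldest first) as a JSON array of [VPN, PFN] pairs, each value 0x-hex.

Trace:
#0 VA=0x4C1E00C4B (w,user):
  lvl0: tbl 0x24, slot 19 ⇒ 0x26007 (P1/RW1/US1/PS0)
  lvl1: tbl 0x26, slot 15 ⇒ 0x2A087 (P1/RW1/US1/PS1)
  ✓ 0x2AC4B (huge @L1)  — 2 lookups
#1 VA=0x103E0AF6B (w,kernel):
  lvl0: tbl 0x24, slot 4 ⇒ 0x2C007 (P1/RW1/US1/PS0)
  lvl1: tbl 0x2C, slot 31 ⇒ 0x30007 (P1/RW1/US1/PS0)
  lvl2: tbl 0x30, slot 10 ⇒ 0x33007 (P1/RW1/US1/PS0)
  ✓ 0x33F6B  — 3 lookups
#2 VA=0x83214707 (r,user):
  lvl0: tbl 0x24, slot 2 ⇒ 0x37007 (P1/RW1/US1/PS0)
  lvl1: tbl 0x37, slot 25 ⇒ 0x3A007 (P1/RW1/US1/PS0)
  lvl2: tbl 0x3A, slot 20 ⇒ 0x3B007 (P1/RW1/US1/PS0)
  ✓ 0x3B707  — 3 lookups
#3 VA=0x6C2800783 (r,user):
  lvl0: tbl 0x24, slot 27 ⇒ 0x3D007 (P1/RW1/US1/PS0)
  lvl1: tbl 0x3D, slot 20 ⇒ 0x50002 (P0/RW1/US0/PS0)
  ⇒ fault: PAGE_NOT_PRESENT  — 2 lookups
#4 VA=0x243E13E49 (r,user):
  lvl0: tbl 0x24, slot 9 ⇒ 0x41007 (P1/RW1/US1/PS0)
  lvl1: tbl 0x41, slot 31 ⇒ 0x43007 (P1/RW1/US1/PS0)
  lvl2: tbl 0x43, slot 19 ⇒ 0x45003 (P1/RW1/US0/PS0)
  ⇒ fault: PROTECTION_VIOLATION  — 3 lookups
#5 VA=0x4C1E00C4B (r,kernel):
  lvl0: tbl 0x24, slot 19 ⇒ 0x26007 (P1/RW1/US1/PS0)
  lvl1: tbl 0x26, slot 15 ⇒ 0x2A087 (P1/RW1/US1/PS1)
  ✓ 0x2AC4B (huge @L1)  — 2 lookups

TLB: [["0x83214", "0x3B"], ["0x4C1E00", "0x2A"]]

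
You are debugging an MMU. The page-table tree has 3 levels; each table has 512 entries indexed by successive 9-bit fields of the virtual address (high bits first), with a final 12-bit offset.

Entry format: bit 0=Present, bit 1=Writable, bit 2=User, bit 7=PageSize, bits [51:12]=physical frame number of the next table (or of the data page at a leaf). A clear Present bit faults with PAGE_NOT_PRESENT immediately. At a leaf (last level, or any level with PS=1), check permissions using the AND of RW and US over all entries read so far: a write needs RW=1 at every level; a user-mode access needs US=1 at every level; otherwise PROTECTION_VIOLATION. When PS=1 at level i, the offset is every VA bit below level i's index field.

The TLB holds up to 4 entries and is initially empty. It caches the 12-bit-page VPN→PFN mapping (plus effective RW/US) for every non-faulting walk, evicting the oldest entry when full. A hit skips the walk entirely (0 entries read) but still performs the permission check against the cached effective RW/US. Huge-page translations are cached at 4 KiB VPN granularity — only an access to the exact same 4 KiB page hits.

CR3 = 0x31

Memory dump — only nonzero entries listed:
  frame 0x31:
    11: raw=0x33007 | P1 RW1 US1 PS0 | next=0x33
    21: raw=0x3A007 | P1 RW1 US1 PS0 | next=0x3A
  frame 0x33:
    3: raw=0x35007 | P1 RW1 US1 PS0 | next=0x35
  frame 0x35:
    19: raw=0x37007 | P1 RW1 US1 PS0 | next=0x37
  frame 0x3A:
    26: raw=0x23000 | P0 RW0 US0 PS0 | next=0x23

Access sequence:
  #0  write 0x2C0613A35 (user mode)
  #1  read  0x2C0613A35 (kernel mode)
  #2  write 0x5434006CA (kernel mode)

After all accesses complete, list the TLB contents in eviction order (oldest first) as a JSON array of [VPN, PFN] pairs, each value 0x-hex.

Per-access translation:
#0 VA=0x2C0613A35 (w,user):
  lvl0: tbl 0x31, slot 11 ⇒ 0x33007 (P1/RW1/US1/PS0)
  lvl1: tbl 0x33, slot 3 ⇒ 0x35007 (P1/RW1/US1/PS0)
  lvl2: tbl 0x35, slot 19 ⇒ 0x37007 (P1/RW1/US1/PS0)
  → PA=0x37A35  (3 entries read)
#1 VA=0x2C0613A35 (r,kernel):
  TLB hit vpn=0x2C0613 → PA=0x37A35
#2 VA=0x5434006CA (w,kernel):
  lvl0: tbl 0x31, slot 21 ⇒ 0x3A007 (P1/RW1/US1/PS0)
  lvl1: tbl 0x3A, slot 26 ⇒ 0x23000 (P0/RW0/US0/PS0)
  ✗ PAGE_NOT_PRESENT  [2 reads]

TLB: [["0x2C0613", "0x37"]]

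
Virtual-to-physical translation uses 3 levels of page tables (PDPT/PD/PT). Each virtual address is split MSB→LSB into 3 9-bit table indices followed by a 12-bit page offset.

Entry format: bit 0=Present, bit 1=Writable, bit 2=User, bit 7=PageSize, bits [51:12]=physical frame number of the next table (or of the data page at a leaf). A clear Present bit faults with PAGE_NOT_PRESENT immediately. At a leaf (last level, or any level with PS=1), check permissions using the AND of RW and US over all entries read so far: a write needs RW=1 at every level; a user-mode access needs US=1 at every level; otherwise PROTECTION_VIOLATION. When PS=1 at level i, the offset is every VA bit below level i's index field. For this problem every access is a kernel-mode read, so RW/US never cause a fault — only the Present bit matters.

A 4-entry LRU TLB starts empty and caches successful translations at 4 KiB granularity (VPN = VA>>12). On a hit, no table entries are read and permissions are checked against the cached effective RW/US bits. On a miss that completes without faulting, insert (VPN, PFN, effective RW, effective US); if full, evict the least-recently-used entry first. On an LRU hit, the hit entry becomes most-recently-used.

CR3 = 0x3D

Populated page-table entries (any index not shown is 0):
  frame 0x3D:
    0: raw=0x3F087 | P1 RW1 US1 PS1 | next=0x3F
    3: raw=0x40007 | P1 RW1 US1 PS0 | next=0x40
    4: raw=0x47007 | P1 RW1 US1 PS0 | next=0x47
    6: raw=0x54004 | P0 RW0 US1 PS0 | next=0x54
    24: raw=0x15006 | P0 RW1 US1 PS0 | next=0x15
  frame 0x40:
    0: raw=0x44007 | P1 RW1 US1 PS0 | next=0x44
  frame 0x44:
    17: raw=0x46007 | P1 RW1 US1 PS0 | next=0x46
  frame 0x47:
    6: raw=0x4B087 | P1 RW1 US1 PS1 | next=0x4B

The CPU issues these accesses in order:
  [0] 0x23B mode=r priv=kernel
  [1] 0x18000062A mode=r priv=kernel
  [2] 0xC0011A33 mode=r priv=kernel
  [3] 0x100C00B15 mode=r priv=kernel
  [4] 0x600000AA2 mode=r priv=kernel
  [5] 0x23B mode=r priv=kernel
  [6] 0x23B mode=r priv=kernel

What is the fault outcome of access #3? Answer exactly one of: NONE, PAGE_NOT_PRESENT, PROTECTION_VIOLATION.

Walk each access:
#0 VA=0x23B (r,kernel):
  lvl0: tbl 0x3D, slot 0 ⇒ 0x3F087 (P1/RW1/US1/PS1)
  → PA=0x3F23B (huge @L0)  (1 entries read)
#1 VA=0x18000062A (r,kernel):
  lvl0: tbl 0x3D, slot 6 ⇒ 0x54004 (P0/RW0/US1/PS0)
  ⇒ fault: PAGE_NOT_PRESENT  — 1 lookups
#2 VA=0xC0011A33 (r,kernel):
  lvl0: tbl 0x3D, slot 3 ⇒ 0x40007 (P1/RW1/US1/PS0)
  lvl1: tbl 0x40, slot 0 ⇒ 0x44007 (P1/RW1/US1/PS0)
  lvl2: tbl 0x44, slot 17 ⇒ 0x46007 (P1/RW1/US1/PS0)
  → PA=0x46A33  (3 entries read)
#3 VA=0x100C00B15 (r,kernel):
  lvl0: tbl 0x3D, slot 4 ⇒ 0x47007 (P1/RW1/US1/PS0)
  lvl1: tbl 0x47, slot 6 ⇒ 0x4B087 (P1/RW1/US1/PS1)
  → PA=0x4BB15 (huge @L1)  (2 entries read)
#4 VA=0x600000AA2 (r,kernel):
  lvl0: tbl 0x3D, slot 24 ⇒ 0x15006 (P0/RW1/US1/PS0)
  ⇒ fault: PAGE_NOT_PRESENT  — 1 lookups
#5 VA=0x23B (r,kernel):
  TLB hit vpn=0x0 → PA=0x3F23B
#6 VA=0x23B (r,kernel):
  TLB hit vpn=0x0 → PA=0x3F23B

Access #3 fault: NONE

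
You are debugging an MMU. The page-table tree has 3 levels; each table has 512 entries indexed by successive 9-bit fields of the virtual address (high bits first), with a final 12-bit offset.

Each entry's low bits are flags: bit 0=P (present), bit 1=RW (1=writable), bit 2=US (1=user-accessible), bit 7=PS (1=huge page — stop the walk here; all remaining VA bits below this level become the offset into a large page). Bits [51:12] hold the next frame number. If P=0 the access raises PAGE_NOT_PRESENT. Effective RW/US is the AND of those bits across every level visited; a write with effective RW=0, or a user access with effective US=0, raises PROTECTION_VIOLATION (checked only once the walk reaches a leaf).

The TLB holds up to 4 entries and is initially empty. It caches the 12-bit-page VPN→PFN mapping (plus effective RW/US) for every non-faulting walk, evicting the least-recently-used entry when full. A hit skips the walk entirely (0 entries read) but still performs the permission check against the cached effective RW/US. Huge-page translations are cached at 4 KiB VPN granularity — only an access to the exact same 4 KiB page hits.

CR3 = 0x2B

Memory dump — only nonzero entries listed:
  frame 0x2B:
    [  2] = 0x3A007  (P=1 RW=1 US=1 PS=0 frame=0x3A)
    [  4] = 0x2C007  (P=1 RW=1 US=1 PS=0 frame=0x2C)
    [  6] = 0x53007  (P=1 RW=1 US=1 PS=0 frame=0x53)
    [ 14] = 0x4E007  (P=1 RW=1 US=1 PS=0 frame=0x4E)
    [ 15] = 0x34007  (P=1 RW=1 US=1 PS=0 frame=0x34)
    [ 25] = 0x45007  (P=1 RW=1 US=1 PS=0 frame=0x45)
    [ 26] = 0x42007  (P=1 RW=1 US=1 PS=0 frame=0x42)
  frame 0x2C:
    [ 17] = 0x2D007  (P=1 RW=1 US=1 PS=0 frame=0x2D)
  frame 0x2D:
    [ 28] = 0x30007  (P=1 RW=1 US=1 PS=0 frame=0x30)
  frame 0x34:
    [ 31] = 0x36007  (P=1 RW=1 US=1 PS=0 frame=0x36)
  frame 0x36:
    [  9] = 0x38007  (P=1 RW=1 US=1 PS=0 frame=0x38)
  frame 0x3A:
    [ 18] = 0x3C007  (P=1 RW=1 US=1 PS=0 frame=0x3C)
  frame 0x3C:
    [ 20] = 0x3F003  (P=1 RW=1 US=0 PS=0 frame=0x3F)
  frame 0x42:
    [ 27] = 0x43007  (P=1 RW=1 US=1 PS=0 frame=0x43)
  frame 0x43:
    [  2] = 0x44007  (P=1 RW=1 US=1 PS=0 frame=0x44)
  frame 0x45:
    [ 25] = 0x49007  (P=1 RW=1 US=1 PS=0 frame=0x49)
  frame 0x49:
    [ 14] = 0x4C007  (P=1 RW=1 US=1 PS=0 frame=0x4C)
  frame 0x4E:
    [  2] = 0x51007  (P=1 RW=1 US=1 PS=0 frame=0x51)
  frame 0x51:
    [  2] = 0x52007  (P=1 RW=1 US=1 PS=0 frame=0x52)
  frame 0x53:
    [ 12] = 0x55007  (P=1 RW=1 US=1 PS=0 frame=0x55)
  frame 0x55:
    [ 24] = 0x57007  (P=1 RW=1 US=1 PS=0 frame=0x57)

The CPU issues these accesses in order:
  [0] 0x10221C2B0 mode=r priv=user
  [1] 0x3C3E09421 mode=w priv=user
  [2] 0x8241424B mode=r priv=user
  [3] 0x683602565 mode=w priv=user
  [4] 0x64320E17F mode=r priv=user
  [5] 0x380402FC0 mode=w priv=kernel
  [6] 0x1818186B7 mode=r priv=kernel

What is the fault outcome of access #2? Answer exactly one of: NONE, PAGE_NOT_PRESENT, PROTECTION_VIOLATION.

Trace:
#0 VA=0x10221C2B0 (r,user):
  L0: frame=0x2B idx=4 entry=0x2C007 [P=1 RW=1 US=1 PS=0]
  L1: frame=0x2C idx=17 entry=0x2D007 [P=1 RW=1 US=1 PS=0]
  L2: frame=0x2D idx=28 entry=0x30007 [P=1 RW=1 US=1 PS=0]
  ✓ 0x302B0  — 3 lookups
#1 VA=0x3C3E09421 (w,user):
  L0: frame=0x2B idx=15 entry=0x34007 [P=1 RW=1 US=1 PS=0]
  L1: frame=0x34 idx=31 entry=0x36007 [P=1 RW=1 US=1 PS=0]
  L2: frame=0x36 idx=9 entry=0x38007 [P=1 RW=1 US=1 PS=0]
  ✓ 0x38421  — 3 lookups
#2 VA=0x8241424B (r,user):
  L0: frame=0x2B idx=2 entry=0x3A007 [P=1 RW=1 US=1 PS=0]
  L1: frame=0x3A idx=18 entry=0x3C007 [P=1 RW=1 US=1 PS=0]
  L2: frame=0x3C idx=20 entry=0x3F003 [P=1 RW=1 US=0 PS=0]
  → PROTECTION_VIOLATION  (3 entries read)
#3 VA=0x683602565 (w,user):
  L0: frame=0x2B idx=26 entry=0x42007 [P=1 RW=1 US=1 PS=0]
  L1: frame=0x42 idx=27 entry=0x43007 [P=1 RW=1 US=1 PS=0]
  L2: frame=0x43 idx=2 entry=0x44007 [P=1 RW=1 US=1 PS=0]
  ✓ 0x44565  — 3 lookups
#4 VA=0x64320E17F (r,user):
  L0: frame=0x2B idx=25 entry=0x45007 [P=1 RW=1 US=1 PS=0]
  L1: frame=0x45 idx=25 entry=0x49007 [P=1 RW=1 US=1 PS=0]
  L2: frame=0x49 idx=14 entry=0x4C007 [P=1 RW=1 US=1 PS=0]
  ✓ 0x4C17F  — 3 lookups
#5 VA=0x380402FC0 (w,kernel):
  L0: frame=0x2B idx=14 entry=0x4E007 [P=1 RW=1 US=1 PS=0]
  L1: frame=0x4E idx=2 entry=0x51007 [P=1 RW=1 US=1 PS=0]
  L2: frame=0x51 idx=2 entry=0x52007 [P=1 RW=1 US=1 PS=0]
  ✓ 0x52FC0  — 3 lookups
#6 VA=0x1818186B7 (r,kernel):
  L0: frame=0x2B idx=6 entry=0x53007 [P=1 RW=1 US=1 PS=0]
  L1: frame=0x53 idx=12 entry=0x55007 [P=1 RW=1 US=1 PS=0]
  L2: frame=0x55 idx=24 entry=0x57007 [P=1 RW=1 US=1 PS=0]
  ✓ 0x576B7  — 3 lookups

Access #2 fault: PROTECTION_VIOLATION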